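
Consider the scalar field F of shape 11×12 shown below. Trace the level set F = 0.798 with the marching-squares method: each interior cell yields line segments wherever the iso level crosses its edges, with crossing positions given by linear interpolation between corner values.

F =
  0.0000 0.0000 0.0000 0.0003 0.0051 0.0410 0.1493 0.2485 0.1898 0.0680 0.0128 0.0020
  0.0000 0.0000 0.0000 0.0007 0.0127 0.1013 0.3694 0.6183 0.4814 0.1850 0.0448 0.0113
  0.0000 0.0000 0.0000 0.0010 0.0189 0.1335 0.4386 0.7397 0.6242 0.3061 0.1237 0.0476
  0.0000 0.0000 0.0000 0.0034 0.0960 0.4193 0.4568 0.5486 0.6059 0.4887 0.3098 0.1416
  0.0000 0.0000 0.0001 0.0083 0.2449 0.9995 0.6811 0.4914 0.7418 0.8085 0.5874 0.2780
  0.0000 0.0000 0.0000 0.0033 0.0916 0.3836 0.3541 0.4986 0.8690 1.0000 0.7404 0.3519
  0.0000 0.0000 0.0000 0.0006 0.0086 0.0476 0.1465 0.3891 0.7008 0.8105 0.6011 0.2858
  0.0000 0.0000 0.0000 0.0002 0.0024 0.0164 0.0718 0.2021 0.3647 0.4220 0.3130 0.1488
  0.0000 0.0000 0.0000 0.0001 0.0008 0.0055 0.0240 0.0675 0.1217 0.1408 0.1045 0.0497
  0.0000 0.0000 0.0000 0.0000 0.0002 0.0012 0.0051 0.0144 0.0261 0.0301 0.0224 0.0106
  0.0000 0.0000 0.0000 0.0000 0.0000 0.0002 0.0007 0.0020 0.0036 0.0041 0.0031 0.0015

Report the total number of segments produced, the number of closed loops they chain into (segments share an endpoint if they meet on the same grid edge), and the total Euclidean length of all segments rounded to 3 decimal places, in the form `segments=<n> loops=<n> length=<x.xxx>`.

cell (3,4): code 0100 → (3.653,5.000)–(4.000,4.733)
cell (3,5): code 1000 → (4.000,5.633)–(3.653,5.000)
cell (3,8): code 0100 → (3.967,9.000)–(4.000,8.843)
cell (3,9): code 1000 → (4.000,9.047)–(3.967,9.000)
cell (4,4): code 0010 → (4.000,4.733)–(4.327,5.000)
cell (4,5): code 0001 → (4.327,5.000)–(4.000,5.633)
cell (4,7): code 0100 → (4.442,8.000)–(5.000,7.808)
cell (4,8): code 1110 → (4.000,8.843)–(4.442,8.000)
cell (4,9): code 1001 → (5.000,9.778)–(4.000,9.047)
cell (5,7): code 0010 → (5.000,7.808)–(5.422,8.000)
cell (5,8): code 0111 → (5.422,8.000)–(6.000,8.886)
cell (5,9): code 1001 → (6.000,9.060)–(5.000,9.778)
cell (6,8): code 0010 → (6.000,8.886)–(6.032,9.000)
cell (6,9): code 0001 → (6.032,9.000)–(6.000,9.060)
total: 14 segments, chained into 2 closed loop(s), length Σ = 8.232248

segments=14 loops=2 length=8.232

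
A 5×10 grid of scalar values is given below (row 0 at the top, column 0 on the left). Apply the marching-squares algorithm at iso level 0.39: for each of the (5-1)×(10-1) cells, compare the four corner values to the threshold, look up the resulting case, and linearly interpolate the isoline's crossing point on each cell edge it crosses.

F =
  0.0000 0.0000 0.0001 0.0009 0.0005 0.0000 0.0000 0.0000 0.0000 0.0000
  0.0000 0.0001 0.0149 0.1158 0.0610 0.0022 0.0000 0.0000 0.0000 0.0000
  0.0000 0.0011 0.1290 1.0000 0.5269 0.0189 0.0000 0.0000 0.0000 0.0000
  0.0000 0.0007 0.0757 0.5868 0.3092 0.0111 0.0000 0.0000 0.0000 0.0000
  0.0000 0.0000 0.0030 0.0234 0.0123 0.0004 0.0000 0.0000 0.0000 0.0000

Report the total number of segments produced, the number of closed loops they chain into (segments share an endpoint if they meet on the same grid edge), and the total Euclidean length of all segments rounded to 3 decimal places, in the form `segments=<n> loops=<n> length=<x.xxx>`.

segments=8 loops=1 length=5.972

cell (1,2): code 0100 → (1.310,3.000)–(2.000,2.300)
cell (1,3): code 1100 → (1.706,4.000)–(1.310,3.000)
cell (1,4): code 1000 → (2.000,4.269)–(1.706,4.000)
cell (2,2): code 0110 → (2.000,2.300)–(3.000,2.615)
cell (2,3): code 1011 → (3.000,3.709)–(2.629,4.000)
cell (2,4): code 0001 → (2.629,4.000)–(2.000,4.269)
cell (3,2): code 0010 → (3.000,2.615)–(3.349,3.000)
cell (3,3): code 0001 → (3.349,3.000)–(3.000,3.709)
total: 8 segments, chained into 1 closed loop(s), length Σ = 5.971909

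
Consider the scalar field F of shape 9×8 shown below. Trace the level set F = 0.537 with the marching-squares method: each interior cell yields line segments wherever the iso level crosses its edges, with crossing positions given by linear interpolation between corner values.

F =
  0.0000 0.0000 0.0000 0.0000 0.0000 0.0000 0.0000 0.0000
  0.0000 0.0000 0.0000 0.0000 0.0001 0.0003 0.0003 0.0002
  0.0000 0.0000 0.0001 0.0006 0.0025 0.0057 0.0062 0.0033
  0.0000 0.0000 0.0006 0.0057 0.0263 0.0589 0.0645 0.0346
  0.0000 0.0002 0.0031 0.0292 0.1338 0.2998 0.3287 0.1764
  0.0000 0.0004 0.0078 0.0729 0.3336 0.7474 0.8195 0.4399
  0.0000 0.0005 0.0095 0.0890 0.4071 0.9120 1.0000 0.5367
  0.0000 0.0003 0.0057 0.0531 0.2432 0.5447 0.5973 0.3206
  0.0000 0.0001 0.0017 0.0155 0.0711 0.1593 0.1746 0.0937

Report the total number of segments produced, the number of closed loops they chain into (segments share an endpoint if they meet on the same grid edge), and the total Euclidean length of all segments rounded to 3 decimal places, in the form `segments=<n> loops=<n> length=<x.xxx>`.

cell (4,4): code 0100 → (4.530,5.000)–(5.000,4.492)
cell (4,5): code 1100 → (4.424,6.000)–(4.530,5.000)
cell (4,6): code 1000 → (5.000,6.744)–(4.424,6.000)
cell (5,4): code 0110 → (5.000,4.492)–(6.000,4.257)
cell (5,6): code 1001 → (6.000,6.999)–(5.000,6.744)
cell (6,4): code 0110 → (6.000,4.257)–(7.000,4.974)
cell (6,6): code 1001 → (7.000,6.218)–(6.000,6.999)
cell (7,4): code 0010 → (7.000,4.974)–(7.020,5.000)
cell (7,5): code 0011 → (7.020,5.000)–(7.143,6.000)
cell (7,6): code 0001 → (7.143,6.000)–(7.000,6.218)
total: 10 segments, chained into 1 closed loop(s), length Σ = 8.498017

segments=10 loops=1 length=8.498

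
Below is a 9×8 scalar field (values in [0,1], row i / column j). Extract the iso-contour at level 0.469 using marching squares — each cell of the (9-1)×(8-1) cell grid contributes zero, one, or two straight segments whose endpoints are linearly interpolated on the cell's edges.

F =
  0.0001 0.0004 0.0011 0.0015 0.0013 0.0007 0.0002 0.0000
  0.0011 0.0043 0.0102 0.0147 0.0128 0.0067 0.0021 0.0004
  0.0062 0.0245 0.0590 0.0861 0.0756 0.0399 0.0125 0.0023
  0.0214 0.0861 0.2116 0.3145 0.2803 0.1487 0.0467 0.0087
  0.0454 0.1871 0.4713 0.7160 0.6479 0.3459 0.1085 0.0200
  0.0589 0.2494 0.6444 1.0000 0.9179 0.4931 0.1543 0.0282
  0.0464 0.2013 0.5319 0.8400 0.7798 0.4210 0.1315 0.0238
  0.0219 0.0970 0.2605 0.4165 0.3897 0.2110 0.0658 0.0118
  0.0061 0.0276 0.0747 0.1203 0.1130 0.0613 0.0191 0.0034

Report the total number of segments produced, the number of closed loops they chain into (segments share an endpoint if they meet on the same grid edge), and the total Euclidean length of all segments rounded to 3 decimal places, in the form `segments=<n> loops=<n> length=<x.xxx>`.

cell (3,1): code 0100 → (3.991,2.000)–(4.000,1.992)
cell (3,2): code 1100 → (3.385,3.000)–(3.991,2.000)
cell (3,3): code 1100 → (3.513,4.000)–(3.385,3.000)
cell (3,4): code 1000 → (4.000,4.592)–(3.513,4.000)
cell (4,1): code 0110 → (4.000,1.992)–(5.000,1.556)
cell (4,4): code 1101 → (4.836,5.000)–(4.000,4.592)
cell (4,5): code 1000 → (5.000,5.071)–(4.836,5.000)
cell (5,1): code 0110 → (5.000,1.556)–(6.000,1.810)
cell (5,4): code 1011 → (6.000,4.866)–(5.334,5.000)
cell (5,5): code 0001 → (5.334,5.000)–(5.000,5.071)
cell (6,1): code 0010 → (6.000,1.810)–(6.232,2.000)
cell (6,2): code 0011 → (6.232,2.000)–(6.876,3.000)
cell (6,3): code 0011 → (6.876,3.000)–(6.797,4.000)
cell (6,4): code 0001 → (6.797,4.000)–(6.000,4.866)
total: 14 segments, chained into 1 closed loop(s), length Σ = 10.878046

segments=14 loops=1 length=10.878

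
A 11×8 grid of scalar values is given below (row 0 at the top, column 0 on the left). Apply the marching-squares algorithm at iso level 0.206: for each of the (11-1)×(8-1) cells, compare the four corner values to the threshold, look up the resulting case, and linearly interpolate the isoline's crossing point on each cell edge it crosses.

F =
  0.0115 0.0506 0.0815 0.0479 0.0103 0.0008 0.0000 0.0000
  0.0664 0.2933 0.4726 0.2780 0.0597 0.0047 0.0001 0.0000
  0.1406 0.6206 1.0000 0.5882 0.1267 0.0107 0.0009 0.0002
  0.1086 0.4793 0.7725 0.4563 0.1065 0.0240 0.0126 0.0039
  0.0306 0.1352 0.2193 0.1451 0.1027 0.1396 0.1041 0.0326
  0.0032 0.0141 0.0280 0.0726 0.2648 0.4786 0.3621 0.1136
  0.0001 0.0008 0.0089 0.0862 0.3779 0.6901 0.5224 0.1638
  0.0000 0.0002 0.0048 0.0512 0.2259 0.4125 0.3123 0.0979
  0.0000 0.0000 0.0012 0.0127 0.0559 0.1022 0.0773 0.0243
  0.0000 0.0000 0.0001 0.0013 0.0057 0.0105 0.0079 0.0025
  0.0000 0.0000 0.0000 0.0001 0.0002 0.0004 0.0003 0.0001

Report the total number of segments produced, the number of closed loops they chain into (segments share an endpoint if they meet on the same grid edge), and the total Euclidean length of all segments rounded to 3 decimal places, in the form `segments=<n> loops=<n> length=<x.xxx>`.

segments=26 loops=2 length=22.281

cell (0,0): code 0100 → (0.640,1.000)–(1.000,0.615)
cell (0,1): code 1100 → (0.318,2.000)–(0.640,1.000)
cell (0,2): code 1100 → (0.687,3.000)–(0.318,2.000)
cell (0,3): code 1000 → (1.000,3.330)–(0.687,3.000)
cell (1,0): code 0110 → (1.000,0.615)–(2.000,0.136)
cell (1,3): code 1001 → (2.000,3.828)–(1.000,3.330)
cell (2,0): code 0110 → (2.000,0.136)–(3.000,0.263)
cell (2,3): code 1001 → (3.000,3.716)–(2.000,3.828)
cell (3,0): code 0010 → (3.000,0.263)–(3.794,1.000)
cell (3,1): code 0111 → (3.794,1.000)–(4.000,1.842)
cell (3,2): code 1011 → (4.000,2.179)–(3.804,3.000)
cell (3,3): code 0001 → (3.804,3.000)–(3.000,3.716)
cell (4,1): code 0010 → (4.000,1.842)–(4.070,2.000)
cell (4,2): code 0001 → (4.070,2.000)–(4.000,2.179)
cell (4,3): code 0100 → (4.637,4.000)–(5.000,3.694)
cell (4,4): code 1100 → (4.196,5.000)–(4.637,4.000)
cell (4,5): code 1100 → (4.395,6.000)–(4.196,5.000)
cell (4,6): code 1000 → (5.000,6.628)–(4.395,6.000)
cell (5,3): code 0110 → (5.000,3.694)–(6.000,3.411)
cell (5,6): code 1001 → (6.000,6.882)–(5.000,6.628)
cell (6,3): code 0110 → (6.000,3.411)–(7.000,3.886)
cell (6,6): code 1001 → (7.000,6.496)–(6.000,6.882)
cell (7,3): code 0010 → (7.000,3.886)–(7.117,4.000)
cell (7,4): code 0011 → (7.117,4.000)–(7.665,5.000)
cell (7,5): code 0011 → (7.665,5.000)–(7.452,6.000)
cell (7,6): code 0001 → (7.452,6.000)–(7.000,6.496)
total: 26 segments, chained into 2 closed loop(s), length Σ = 22.281090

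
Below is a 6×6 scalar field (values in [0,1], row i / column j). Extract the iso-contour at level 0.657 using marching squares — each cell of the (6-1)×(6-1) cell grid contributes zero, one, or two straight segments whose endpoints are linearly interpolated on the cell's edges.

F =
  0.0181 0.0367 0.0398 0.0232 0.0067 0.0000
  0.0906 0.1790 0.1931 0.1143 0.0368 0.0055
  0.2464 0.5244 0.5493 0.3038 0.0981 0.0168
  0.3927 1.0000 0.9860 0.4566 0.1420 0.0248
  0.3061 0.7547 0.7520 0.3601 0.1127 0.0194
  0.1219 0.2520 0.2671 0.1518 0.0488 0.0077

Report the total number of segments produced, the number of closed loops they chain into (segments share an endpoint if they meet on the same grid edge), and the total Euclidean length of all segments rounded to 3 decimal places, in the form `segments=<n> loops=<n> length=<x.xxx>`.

segments=8 loops=1 length=6.625

cell (2,0): code 0100 → (2.279,1.000)–(3.000,0.435)
cell (2,1): code 1100 → (2.247,2.000)–(2.279,1.000)
cell (2,2): code 1000 → (3.000,2.621)–(2.247,2.000)
cell (3,0): code 0110 → (3.000,0.435)–(4.000,0.782)
cell (3,2): code 1001 → (4.000,2.242)–(3.000,2.621)
cell (4,0): code 0010 → (4.000,0.782)–(4.194,1.000)
cell (4,1): code 0011 → (4.194,1.000)–(4.196,2.000)
cell (4,2): code 0001 → (4.196,2.000)–(4.000,2.242)
total: 8 segments, chained into 1 closed loop(s), length Σ = 6.624675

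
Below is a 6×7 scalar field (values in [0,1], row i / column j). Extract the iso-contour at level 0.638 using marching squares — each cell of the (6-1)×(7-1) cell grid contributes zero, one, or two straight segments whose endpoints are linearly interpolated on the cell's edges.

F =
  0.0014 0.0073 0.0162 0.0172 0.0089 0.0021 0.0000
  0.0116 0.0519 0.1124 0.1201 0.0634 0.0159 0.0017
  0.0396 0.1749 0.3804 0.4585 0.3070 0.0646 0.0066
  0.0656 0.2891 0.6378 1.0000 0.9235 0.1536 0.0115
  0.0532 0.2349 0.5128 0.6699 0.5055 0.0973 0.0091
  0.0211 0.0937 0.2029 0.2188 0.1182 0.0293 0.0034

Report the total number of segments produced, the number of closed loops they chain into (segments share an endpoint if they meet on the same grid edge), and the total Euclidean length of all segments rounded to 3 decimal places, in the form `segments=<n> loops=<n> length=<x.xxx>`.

cell (2,2): code 0100 → (2.331,3.000)–(3.000,2.001)
cell (2,3): code 1100 → (2.537,4.000)–(2.331,3.000)
cell (2,4): code 1000 → (3.000,4.371)–(2.537,4.000)
cell (3,2): code 0110 → (3.000,2.001)–(4.000,2.797)
cell (3,3): code 1011 → (4.000,3.194)–(3.683,4.000)
cell (3,4): code 0001 → (3.683,4.000)–(3.000,4.371)
cell (4,2): code 0010 → (4.000,2.797)–(4.071,3.000)
cell (4,3): code 0001 → (4.071,3.000)–(4.000,3.194)
total: 8 segments, chained into 1 closed loop(s), length Σ = 6.159728

segments=8 loops=1 length=6.160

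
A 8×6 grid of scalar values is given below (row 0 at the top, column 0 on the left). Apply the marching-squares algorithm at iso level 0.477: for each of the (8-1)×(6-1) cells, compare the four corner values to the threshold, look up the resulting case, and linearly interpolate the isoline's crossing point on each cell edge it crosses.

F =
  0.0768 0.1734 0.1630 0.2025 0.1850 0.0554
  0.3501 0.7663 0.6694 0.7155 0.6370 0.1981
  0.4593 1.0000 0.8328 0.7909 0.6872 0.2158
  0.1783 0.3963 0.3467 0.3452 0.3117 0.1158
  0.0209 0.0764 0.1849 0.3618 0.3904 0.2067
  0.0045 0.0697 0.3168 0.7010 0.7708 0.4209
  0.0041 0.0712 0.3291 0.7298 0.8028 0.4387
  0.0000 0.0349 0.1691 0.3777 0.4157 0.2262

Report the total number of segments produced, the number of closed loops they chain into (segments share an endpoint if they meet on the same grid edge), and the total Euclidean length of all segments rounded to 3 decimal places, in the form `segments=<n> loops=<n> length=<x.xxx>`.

segments=20 loops=2 length=19.669

cell (0,0): code 0100 → (0.512,1.000)–(1.000,0.305)
cell (0,1): code 1100 → (0.620,2.000)–(0.512,1.000)
cell (0,2): code 1100 → (0.535,3.000)–(0.620,2.000)
cell (0,3): code 1100 → (0.646,4.000)–(0.535,3.000)
cell (0,4): code 1000 → (1.000,4.365)–(0.646,4.000)
cell (1,0): code 0110 → (1.000,0.305)–(2.000,0.033)
cell (1,4): code 1001 → (2.000,4.446)–(1.000,4.365)
cell (2,0): code 0010 → (2.000,0.033)–(2.866,1.000)
cell (2,1): code 0011 → (2.866,1.000)–(2.732,2.000)
cell (2,2): code 0011 → (2.732,2.000)–(2.704,3.000)
cell (2,3): code 0011 → (2.704,3.000)–(2.560,4.000)
cell (2,4): code 0001 → (2.560,4.000)–(2.000,4.446)
cell (4,2): code 0100 → (4.340,3.000)–(5.000,2.417)
cell (4,3): code 1100 → (4.228,4.000)–(4.340,3.000)
cell (4,4): code 1000 → (5.000,4.840)–(4.228,4.000)
cell (5,2): code 0110 → (5.000,2.417)–(6.000,2.369)
cell (5,4): code 1001 → (6.000,4.895)–(5.000,4.840)
cell (6,2): code 0010 → (6.000,2.369)–(6.718,3.000)
cell (6,3): code 0011 → (6.718,3.000)–(6.842,4.000)
cell (6,4): code 0001 → (6.842,4.000)–(6.000,4.895)
total: 20 segments, chained into 2 closed loop(s), length Σ = 19.669095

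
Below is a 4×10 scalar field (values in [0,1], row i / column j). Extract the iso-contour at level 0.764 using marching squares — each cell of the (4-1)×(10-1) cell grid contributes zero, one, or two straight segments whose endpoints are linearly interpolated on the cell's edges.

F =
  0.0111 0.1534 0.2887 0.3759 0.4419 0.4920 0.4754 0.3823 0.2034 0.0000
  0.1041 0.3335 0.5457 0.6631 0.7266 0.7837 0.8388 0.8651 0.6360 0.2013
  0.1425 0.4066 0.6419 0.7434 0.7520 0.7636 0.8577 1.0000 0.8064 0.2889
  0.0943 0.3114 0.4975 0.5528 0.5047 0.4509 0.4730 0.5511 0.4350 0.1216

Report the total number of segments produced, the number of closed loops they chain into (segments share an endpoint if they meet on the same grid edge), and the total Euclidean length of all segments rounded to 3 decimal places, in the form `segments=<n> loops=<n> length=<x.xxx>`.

cell (0,4): code 0100 → (0.932,5.000)–(1.000,4.655)
cell (0,5): code 1100 → (0.794,6.000)–(0.932,5.000)
cell (0,6): code 1100 → (0.791,7.000)–(0.794,6.000)
cell (0,7): code 1000 → (1.000,7.441)–(0.791,7.000)
cell (1,4): code 0010 → (1.000,4.655)–(1.980,5.000)
cell (1,5): code 0111 → (1.980,5.000)–(2.000,5.004)
cell (1,7): code 1101 → (1.751,8.000)–(1.000,7.441)
cell (1,8): code 1000 → (2.000,8.082)–(1.751,8.000)
cell (2,5): code 0010 → (2.000,5.004)–(2.244,6.000)
cell (2,6): code 0011 → (2.244,6.000)–(2.526,7.000)
cell (2,7): code 0011 → (2.526,7.000)–(2.114,8.000)
cell (2,8): code 0001 → (2.114,8.000)–(2.000,8.082)
total: 12 segments, chained into 1 closed loop(s), length Σ = 8.393130

segments=12 loops=1 length=8.393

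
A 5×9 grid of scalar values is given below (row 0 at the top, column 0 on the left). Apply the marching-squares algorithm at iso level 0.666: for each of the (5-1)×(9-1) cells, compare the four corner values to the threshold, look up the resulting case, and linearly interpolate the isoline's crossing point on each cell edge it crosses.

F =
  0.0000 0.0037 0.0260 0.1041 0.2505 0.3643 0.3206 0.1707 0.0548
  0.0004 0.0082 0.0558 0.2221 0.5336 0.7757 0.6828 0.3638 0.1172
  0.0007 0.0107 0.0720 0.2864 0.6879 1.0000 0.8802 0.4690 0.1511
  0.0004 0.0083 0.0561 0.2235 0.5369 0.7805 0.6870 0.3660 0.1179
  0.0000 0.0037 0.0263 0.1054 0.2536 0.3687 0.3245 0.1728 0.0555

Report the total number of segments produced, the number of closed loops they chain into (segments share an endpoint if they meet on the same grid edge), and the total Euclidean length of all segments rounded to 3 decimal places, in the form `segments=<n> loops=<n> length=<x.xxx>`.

cell (0,4): code 0100 → (0.733,5.000)–(1.000,4.547)
cell (0,5): code 1100 → (0.954,6.000)–(0.733,5.000)
cell (0,6): code 1000 → (1.000,6.053)–(0.954,6.000)
cell (1,3): code 0100 → (1.858,4.000)–(2.000,3.945)
cell (1,4): code 1110 → (1.000,4.547)–(1.858,4.000)
cell (1,6): code 1001 → (2.000,6.521)–(1.000,6.053)
cell (2,3): code 0010 → (2.000,3.945)–(2.145,4.000)
cell (2,4): code 0111 → (2.145,4.000)–(3.000,4.530)
cell (2,6): code 1001 → (3.000,6.065)–(2.000,6.521)
cell (3,4): code 0010 → (3.000,4.530)–(3.278,5.000)
cell (3,5): code 0011 → (3.278,5.000)–(3.058,6.000)
cell (3,6): code 0001 → (3.058,6.000)–(3.000,6.065)
total: 12 segments, chained into 1 closed loop(s), length Σ = 7.810823

segments=12 loops=1 length=7.811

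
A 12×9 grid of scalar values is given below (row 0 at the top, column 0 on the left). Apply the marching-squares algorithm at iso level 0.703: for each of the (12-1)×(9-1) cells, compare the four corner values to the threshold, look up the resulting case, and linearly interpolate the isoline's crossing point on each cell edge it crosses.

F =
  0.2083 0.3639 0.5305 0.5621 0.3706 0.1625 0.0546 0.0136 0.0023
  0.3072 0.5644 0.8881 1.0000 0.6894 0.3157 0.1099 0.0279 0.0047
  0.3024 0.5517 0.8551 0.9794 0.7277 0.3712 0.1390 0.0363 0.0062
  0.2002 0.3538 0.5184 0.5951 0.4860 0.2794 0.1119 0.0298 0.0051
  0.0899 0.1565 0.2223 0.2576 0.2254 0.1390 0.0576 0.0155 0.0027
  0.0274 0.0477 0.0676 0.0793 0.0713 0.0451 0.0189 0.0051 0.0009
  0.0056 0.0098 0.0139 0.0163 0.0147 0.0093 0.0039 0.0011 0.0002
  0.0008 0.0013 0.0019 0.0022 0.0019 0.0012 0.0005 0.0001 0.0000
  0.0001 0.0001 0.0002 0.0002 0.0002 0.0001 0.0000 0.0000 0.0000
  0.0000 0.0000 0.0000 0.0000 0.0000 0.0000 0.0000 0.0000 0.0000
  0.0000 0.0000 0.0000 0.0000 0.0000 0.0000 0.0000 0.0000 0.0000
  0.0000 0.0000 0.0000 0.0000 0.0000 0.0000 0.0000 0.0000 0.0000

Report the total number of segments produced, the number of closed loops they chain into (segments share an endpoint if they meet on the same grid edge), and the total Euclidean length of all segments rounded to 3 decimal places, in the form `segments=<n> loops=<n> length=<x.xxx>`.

cell (0,1): code 0100 → (0.482,2.000)–(1.000,1.428)
cell (0,2): code 1100 → (0.322,3.000)–(0.482,2.000)
cell (0,3): code 1000 → (1.000,3.956)–(0.322,3.000)
cell (1,1): code 0110 → (1.000,1.428)–(2.000,1.499)
cell (1,3): code 1101 → (1.355,4.000)–(1.000,3.956)
cell (1,4): code 1000 → (2.000,4.069)–(1.355,4.000)
cell (2,1): code 0010 → (2.000,1.499)–(2.452,2.000)
cell (2,2): code 0011 → (2.452,2.000)–(2.719,3.000)
cell (2,3): code 0011 → (2.719,3.000)–(2.102,4.000)
cell (2,4): code 0001 → (2.102,4.000)–(2.000,4.069)
total: 10 segments, chained into 1 closed loop(s), length Σ = 7.973827

segments=10 loops=1 length=7.974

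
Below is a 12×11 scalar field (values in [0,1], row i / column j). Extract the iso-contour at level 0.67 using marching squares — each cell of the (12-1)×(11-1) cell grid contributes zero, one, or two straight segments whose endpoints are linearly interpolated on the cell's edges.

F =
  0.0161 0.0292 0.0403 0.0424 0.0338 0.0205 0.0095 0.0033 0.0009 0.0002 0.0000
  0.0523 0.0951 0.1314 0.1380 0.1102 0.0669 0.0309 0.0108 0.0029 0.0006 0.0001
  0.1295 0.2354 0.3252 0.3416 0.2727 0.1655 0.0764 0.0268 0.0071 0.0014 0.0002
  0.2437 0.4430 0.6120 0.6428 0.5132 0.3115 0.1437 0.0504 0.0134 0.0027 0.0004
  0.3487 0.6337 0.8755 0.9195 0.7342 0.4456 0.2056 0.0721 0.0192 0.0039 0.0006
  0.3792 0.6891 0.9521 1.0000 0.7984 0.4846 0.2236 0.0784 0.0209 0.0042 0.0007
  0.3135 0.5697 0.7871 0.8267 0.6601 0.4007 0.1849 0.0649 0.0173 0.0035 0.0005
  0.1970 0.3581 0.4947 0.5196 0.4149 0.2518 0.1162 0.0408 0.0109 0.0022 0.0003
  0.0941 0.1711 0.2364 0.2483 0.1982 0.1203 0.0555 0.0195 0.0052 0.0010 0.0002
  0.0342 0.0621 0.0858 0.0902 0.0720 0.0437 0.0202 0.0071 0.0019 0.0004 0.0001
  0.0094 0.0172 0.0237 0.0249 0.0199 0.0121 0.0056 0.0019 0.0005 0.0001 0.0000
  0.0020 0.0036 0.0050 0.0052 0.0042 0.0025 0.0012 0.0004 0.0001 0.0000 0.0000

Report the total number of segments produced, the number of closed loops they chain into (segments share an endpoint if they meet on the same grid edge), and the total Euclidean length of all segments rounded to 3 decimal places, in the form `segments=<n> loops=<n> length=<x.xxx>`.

cell (3,1): code 0100 → (3.220,2.000)–(4.000,1.150)
cell (3,2): code 1100 → (3.098,3.000)–(3.220,2.000)
cell (3,3): code 1100 → (3.710,4.000)–(3.098,3.000)
cell (3,4): code 1000 → (4.000,4.222)–(3.710,4.000)
cell (4,0): code 0100 → (4.655,1.000)–(5.000,0.938)
cell (4,1): code 1110 → (4.000,1.150)–(4.655,1.000)
cell (4,4): code 1001 → (5.000,4.409)–(4.000,4.222)
cell (5,0): code 0010 → (5.000,0.938)–(5.160,1.000)
cell (5,1): code 0111 → (5.160,1.000)–(6.000,1.461)
cell (5,3): code 1011 → (6.000,3.941)–(5.928,4.000)
cell (5,4): code 0001 → (5.928,4.000)–(5.000,4.409)
cell (6,1): code 0010 → (6.000,1.461)–(6.400,2.000)
cell (6,2): code 0011 → (6.400,2.000)–(6.510,3.000)
cell (6,3): code 0001 → (6.510,3.000)–(6.000,3.941)
total: 14 segments, chained into 1 closed loop(s), length Σ = 10.723196

segments=14 loops=1 length=10.723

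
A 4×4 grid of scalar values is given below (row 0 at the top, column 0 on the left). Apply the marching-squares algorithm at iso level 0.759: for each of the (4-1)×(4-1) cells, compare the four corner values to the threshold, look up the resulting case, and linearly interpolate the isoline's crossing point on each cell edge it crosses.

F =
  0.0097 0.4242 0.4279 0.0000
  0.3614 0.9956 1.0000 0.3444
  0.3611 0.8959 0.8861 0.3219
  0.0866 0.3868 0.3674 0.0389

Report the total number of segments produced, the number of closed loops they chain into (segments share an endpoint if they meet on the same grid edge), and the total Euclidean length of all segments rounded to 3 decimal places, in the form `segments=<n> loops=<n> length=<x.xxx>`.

cell (0,0): code 0100 → (0.586,1.000)–(1.000,0.627)
cell (0,1): code 1100 → (0.579,2.000)–(0.586,1.000)
cell (0,2): code 1000 → (1.000,2.368)–(0.579,2.000)
cell (1,0): code 0110 → (1.000,0.627)–(2.000,0.744)
cell (1,2): code 1001 → (2.000,2.225)–(1.000,2.368)
cell (2,0): code 0010 → (2.000,0.744)–(2.269,1.000)
cell (2,1): code 0011 → (2.269,1.000)–(2.245,2.000)
cell (2,2): code 0001 → (2.245,2.000)–(2.000,2.225)
total: 8 segments, chained into 1 closed loop(s), length Σ = 5.837779

segments=8 loops=1 length=5.838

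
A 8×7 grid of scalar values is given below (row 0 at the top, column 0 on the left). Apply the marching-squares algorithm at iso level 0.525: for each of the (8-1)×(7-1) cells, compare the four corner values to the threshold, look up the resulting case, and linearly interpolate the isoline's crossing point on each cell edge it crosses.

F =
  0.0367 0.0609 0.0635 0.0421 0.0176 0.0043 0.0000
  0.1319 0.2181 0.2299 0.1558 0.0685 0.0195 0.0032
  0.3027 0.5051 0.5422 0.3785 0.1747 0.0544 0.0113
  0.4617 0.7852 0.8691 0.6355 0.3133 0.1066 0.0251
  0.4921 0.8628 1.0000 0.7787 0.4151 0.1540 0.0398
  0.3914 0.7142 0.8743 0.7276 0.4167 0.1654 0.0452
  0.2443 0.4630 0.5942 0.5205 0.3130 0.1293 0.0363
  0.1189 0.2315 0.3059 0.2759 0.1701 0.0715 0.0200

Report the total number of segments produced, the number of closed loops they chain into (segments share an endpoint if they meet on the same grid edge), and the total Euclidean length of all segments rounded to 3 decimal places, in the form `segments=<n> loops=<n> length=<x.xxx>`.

segments=16 loops=1 length=12.362

cell (1,1): code 0100 → (1.945,2.000)–(2.000,1.536)
cell (1,2): code 1000 → (2.000,2.105)–(1.945,2.000)
cell (2,0): code 0100 → (2.071,1.000)–(3.000,0.196)
cell (2,1): code 1110 → (2.000,1.536)–(2.071,1.000)
cell (2,2): code 1101 → (2.570,3.000)–(2.000,2.105)
cell (2,3): code 1000 → (3.000,3.343)–(2.570,3.000)
cell (3,0): code 0110 → (3.000,0.196)–(4.000,0.089)
cell (3,3): code 1001 → (4.000,3.698)–(3.000,3.343)
cell (4,0): code 0110 → (4.000,0.089)–(5.000,0.414)
cell (4,3): code 1001 → (5.000,3.652)–(4.000,3.698)
cell (5,0): code 0010 → (5.000,0.414)–(5.753,1.000)
cell (5,1): code 0111 → (5.753,1.000)–(6.000,1.473)
cell (5,2): code 1011 → (6.000,2.939)–(5.978,3.000)
cell (5,3): code 0001 → (5.978,3.000)–(5.000,3.652)
cell (6,1): code 0010 → (6.000,1.473)–(6.240,2.000)
cell (6,2): code 0001 → (6.240,2.000)–(6.000,2.939)
total: 16 segments, chained into 1 closed loop(s), length Σ = 12.362141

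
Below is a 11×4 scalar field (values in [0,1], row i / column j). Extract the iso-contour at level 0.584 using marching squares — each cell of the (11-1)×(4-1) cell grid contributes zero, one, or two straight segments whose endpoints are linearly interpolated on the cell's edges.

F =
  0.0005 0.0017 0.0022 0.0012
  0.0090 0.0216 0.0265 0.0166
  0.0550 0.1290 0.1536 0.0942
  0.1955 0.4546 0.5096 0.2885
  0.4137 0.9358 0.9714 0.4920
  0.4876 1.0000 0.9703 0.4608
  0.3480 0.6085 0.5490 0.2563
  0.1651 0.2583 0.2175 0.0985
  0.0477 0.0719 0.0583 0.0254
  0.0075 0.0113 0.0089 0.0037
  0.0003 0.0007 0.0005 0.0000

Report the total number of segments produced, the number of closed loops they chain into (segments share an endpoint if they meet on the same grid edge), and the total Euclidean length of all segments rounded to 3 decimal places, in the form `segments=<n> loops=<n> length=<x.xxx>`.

cell (3,0): code 0100 → (3.269,1.000)–(4.000,0.326)
cell (3,1): code 1100 → (3.161,2.000)–(3.269,1.000)
cell (3,2): code 1000 → (4.000,2.808)–(3.161,2.000)
cell (4,0): code 0110 → (4.000,0.326)–(5.000,0.188)
cell (4,2): code 1001 → (5.000,2.758)–(4.000,2.808)
cell (5,0): code 0110 → (5.000,0.188)–(6.000,0.906)
cell (5,1): code 1011 → (6.000,1.412)–(5.917,2.000)
cell (5,2): code 0001 → (5.917,2.000)–(5.000,2.758)
cell (6,0): code 0010 → (6.000,0.906)–(6.070,1.000)
cell (6,1): code 0001 → (6.070,1.000)–(6.000,1.412)
total: 10 segments, chained into 1 closed loop(s), length Σ = 8.725271

segments=10 loops=1 length=8.725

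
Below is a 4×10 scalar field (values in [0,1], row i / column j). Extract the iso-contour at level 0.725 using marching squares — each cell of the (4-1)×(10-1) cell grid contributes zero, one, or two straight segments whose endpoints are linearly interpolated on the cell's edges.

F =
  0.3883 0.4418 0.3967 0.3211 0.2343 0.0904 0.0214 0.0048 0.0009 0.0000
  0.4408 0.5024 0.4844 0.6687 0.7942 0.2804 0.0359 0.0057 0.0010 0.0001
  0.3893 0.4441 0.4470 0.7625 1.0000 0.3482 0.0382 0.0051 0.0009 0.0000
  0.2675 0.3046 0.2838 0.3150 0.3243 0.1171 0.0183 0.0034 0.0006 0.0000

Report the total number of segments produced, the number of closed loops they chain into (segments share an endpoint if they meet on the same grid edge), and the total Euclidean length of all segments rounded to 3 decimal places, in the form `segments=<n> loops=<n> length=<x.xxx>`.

segments=8 loops=1 length=4.737

cell (0,3): code 0100 → (0.876,4.000)–(1.000,3.449)
cell (0,4): code 1000 → (1.000,4.135)–(0.876,4.000)
cell (1,2): code 0100 → (1.600,3.000)–(2.000,2.881)
cell (1,3): code 1110 → (1.000,3.449)–(1.600,3.000)
cell (1,4): code 1001 → (2.000,4.422)–(1.000,4.135)
cell (2,2): code 0010 → (2.000,2.881)–(2.084,3.000)
cell (2,3): code 0011 → (2.084,3.000)–(2.407,4.000)
cell (2,4): code 0001 → (2.407,4.000)–(2.000,4.422)
total: 8 segments, chained into 1 closed loop(s), length Σ = 4.737291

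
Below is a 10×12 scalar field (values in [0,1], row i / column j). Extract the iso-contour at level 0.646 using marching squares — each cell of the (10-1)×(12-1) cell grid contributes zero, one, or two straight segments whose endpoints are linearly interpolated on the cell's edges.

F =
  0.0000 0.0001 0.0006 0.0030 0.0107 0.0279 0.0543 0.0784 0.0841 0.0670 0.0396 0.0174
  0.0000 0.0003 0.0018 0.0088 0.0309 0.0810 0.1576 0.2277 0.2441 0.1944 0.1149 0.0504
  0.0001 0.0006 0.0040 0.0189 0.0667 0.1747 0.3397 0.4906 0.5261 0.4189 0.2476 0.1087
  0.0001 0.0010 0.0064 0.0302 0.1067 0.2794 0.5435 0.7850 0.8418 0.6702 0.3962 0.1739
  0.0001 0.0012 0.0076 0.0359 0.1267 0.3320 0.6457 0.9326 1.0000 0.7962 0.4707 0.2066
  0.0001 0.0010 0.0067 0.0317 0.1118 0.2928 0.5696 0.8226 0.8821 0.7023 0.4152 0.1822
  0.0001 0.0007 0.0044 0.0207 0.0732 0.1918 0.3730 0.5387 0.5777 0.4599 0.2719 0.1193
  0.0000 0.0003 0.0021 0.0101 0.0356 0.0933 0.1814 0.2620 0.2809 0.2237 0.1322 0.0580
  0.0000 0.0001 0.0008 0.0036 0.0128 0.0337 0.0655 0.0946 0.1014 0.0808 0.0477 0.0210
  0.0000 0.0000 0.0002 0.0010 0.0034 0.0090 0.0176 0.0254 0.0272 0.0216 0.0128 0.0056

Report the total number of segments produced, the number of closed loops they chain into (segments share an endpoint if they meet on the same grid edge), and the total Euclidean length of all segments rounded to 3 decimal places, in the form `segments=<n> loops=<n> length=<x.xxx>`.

segments=12 loops=1 length=10.636

cell (2,6): code 0100 → (2.528,7.000)–(3.000,6.424)
cell (2,7): code 1100 → (2.380,8.000)–(2.528,7.000)
cell (2,8): code 1100 → (2.904,9.000)–(2.380,8.000)
cell (2,9): code 1000 → (3.000,9.088)–(2.904,9.000)
cell (3,6): code 0110 → (3.000,6.424)–(4.000,6.001)
cell (3,9): code 1001 → (4.000,9.461)–(3.000,9.088)
cell (4,6): code 0110 → (4.000,6.001)–(5.000,6.302)
cell (4,9): code 1001 → (5.000,9.196)–(4.000,9.461)
cell (5,6): code 0010 → (5.000,6.302)–(5.622,7.000)
cell (5,7): code 0011 → (5.622,7.000)–(5.776,8.000)
cell (5,8): code 0011 → (5.776,8.000)–(5.232,9.000)
cell (5,9): code 0001 → (5.232,9.000)–(5.000,9.196)
total: 12 segments, chained into 1 closed loop(s), length Σ = 10.635891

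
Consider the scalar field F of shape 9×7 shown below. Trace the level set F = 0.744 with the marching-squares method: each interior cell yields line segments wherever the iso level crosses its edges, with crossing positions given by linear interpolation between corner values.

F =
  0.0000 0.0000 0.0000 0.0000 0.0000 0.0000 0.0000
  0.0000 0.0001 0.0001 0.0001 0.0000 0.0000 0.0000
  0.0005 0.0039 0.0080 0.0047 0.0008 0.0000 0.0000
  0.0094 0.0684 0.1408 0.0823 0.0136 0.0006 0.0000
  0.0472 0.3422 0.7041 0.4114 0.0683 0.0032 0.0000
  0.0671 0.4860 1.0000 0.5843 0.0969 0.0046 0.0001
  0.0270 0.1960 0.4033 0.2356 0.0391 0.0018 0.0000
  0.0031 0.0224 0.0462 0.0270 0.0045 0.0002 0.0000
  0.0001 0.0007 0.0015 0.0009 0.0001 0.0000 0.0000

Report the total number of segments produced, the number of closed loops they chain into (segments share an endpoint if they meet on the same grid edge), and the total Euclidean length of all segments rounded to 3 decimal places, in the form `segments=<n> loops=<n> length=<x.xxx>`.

cell (4,1): code 0100 → (4.135,2.000)–(5.000,1.502)
cell (4,2): code 1000 → (5.000,2.616)–(4.135,2.000)
cell (5,1): code 0010 → (5.000,1.502)–(5.429,2.000)
cell (5,2): code 0001 → (5.429,2.000)–(5.000,2.616)
total: 4 segments, chained into 1 closed loop(s), length Σ = 3.468127

segments=4 loops=1 length=3.468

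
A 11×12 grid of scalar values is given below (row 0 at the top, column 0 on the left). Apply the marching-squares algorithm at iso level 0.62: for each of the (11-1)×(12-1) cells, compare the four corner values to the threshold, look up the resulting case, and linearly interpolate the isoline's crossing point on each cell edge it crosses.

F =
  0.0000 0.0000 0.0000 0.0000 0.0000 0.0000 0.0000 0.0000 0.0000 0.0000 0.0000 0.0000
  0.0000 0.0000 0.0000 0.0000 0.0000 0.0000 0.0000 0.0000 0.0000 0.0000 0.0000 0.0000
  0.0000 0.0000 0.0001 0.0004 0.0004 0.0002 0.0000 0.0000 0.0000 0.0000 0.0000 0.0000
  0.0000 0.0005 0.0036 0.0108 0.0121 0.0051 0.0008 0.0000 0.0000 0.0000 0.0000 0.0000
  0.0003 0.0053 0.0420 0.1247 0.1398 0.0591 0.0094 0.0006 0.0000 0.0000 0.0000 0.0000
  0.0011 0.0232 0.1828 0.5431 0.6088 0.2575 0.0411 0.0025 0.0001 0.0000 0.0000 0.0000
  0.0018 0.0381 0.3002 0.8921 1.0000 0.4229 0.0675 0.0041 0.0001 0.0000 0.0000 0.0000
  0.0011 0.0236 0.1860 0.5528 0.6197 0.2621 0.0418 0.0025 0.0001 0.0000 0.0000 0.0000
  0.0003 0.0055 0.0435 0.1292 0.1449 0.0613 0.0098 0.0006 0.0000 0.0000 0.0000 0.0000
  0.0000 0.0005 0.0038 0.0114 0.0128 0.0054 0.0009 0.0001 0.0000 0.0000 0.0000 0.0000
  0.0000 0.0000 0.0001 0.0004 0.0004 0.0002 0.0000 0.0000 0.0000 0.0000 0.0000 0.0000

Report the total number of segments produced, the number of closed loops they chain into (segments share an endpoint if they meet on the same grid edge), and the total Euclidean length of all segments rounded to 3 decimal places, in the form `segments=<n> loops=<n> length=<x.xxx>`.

segments=6 loops=1 length=6.237

cell (5,2): code 0100 → (5.220,3.000)–(6.000,2.540)
cell (5,3): code 1100 → (5.029,4.000)–(5.220,3.000)
cell (5,4): code 1000 → (6.000,4.658)–(5.029,4.000)
cell (6,2): code 0010 → (6.000,2.540)–(6.802,3.000)
cell (6,3): code 0011 → (6.802,3.000)–(6.999,4.000)
cell (6,4): code 0001 → (6.999,4.000)–(6.000,4.658)
total: 6 segments, chained into 1 closed loop(s), length Σ = 6.237114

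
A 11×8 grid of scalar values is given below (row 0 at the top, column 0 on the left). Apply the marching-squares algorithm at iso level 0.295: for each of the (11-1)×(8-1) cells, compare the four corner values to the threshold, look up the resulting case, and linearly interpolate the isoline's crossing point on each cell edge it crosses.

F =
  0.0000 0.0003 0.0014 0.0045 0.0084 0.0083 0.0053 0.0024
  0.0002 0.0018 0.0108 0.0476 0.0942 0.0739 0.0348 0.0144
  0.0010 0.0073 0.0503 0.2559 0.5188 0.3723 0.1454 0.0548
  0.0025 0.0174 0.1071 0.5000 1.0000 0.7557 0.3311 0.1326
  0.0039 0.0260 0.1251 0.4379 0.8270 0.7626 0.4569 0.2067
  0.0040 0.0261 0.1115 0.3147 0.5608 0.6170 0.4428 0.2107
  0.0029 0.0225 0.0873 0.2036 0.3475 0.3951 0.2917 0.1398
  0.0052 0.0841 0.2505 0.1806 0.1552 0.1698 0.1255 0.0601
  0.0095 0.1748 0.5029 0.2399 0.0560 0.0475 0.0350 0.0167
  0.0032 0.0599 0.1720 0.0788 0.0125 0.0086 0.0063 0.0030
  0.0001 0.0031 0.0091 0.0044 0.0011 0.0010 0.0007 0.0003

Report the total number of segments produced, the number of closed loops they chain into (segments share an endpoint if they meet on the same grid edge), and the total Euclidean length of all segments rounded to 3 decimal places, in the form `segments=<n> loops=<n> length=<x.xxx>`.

segments=22 loops=2 length=18.213

cell (1,3): code 0100 → (1.473,4.000)–(2.000,3.149)
cell (1,4): code 1100 → (1.741,5.000)–(1.473,4.000)
cell (1,5): code 1000 → (2.000,5.341)–(1.741,5.000)
cell (2,2): code 0100 → (2.160,3.000)–(3.000,2.478)
cell (2,3): code 1110 → (2.000,3.149)–(2.160,3.000)
cell (2,5): code 1101 → (2.806,6.000)–(2.000,5.341)
cell (2,6): code 1000 → (3.000,6.182)–(2.806,6.000)
cell (3,2): code 0110 → (3.000,2.478)–(4.000,2.543)
cell (3,6): code 1001 → (4.000,6.647)–(3.000,6.182)
cell (4,2): code 0110 → (4.000,2.543)–(5.000,2.903)
cell (4,6): code 1001 → (5.000,6.637)–(4.000,6.647)
cell (5,2): code 0010 → (5.000,2.903)–(5.177,3.000)
cell (5,3): code 0111 → (5.177,3.000)–(6.000,3.635)
cell (5,5): code 1011 → (6.000,5.968)–(5.978,6.000)
cell (5,6): code 0001 → (5.978,6.000)–(5.000,6.637)
cell (6,3): code 0010 → (6.000,3.635)–(6.273,4.000)
cell (6,4): code 0011 → (6.273,4.000)–(6.444,5.000)
cell (6,5): code 0001 → (6.444,5.000)–(6.000,5.968)
cell (7,1): code 0100 → (7.176,2.000)–(8.000,1.366)
cell (7,2): code 1000 → (8.000,2.790)–(7.176,2.000)
cell (8,1): code 0010 → (8.000,1.366)–(8.628,2.000)
cell (8,2): code 0001 → (8.628,2.000)–(8.000,2.790)
total: 22 segments, chained into 2 closed loop(s), length Σ = 18.212540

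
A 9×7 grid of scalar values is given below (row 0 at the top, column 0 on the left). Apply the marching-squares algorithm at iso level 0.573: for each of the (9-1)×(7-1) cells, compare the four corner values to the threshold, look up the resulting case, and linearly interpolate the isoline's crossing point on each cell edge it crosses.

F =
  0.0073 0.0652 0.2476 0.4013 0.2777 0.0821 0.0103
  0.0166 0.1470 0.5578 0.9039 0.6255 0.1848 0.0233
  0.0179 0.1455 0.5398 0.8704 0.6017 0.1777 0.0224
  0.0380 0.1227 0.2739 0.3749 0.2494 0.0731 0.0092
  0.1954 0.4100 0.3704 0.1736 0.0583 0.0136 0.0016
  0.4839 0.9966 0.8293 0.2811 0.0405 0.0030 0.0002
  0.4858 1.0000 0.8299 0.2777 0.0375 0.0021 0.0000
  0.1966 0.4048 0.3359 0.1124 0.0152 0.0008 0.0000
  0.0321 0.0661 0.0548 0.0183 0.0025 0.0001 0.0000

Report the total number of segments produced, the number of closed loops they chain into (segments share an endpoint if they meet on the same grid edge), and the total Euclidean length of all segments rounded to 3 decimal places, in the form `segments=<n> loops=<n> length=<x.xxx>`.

segments=16 loops=2 length=14.445

cell (0,2): code 0100 → (0.342,3.000)–(1.000,2.044)
cell (0,3): code 1100 → (0.849,4.000)–(0.342,3.000)
cell (0,4): code 1000 → (1.000,4.119)–(0.849,4.000)
cell (1,2): code 0110 → (1.000,2.044)–(2.000,2.100)
cell (1,4): code 1001 → (2.000,4.068)–(1.000,4.119)
cell (2,2): code 0010 → (2.000,2.100)–(2.600,3.000)
cell (2,3): code 0011 → (2.600,3.000)–(2.081,4.000)
cell (2,4): code 0001 → (2.081,4.000)–(2.000,4.068)
cell (4,0): code 0100 → (4.278,1.000)–(5.000,0.174)
cell (4,1): code 1100 → (4.441,2.000)–(4.278,1.000)
cell (4,2): code 1000 → (5.000,2.468)–(4.441,2.000)
cell (5,0): code 0110 → (5.000,0.174)–(6.000,0.170)
cell (5,2): code 1001 → (6.000,2.465)–(5.000,2.468)
cell (6,0): code 0010 → (6.000,0.170)–(6.717,1.000)
cell (6,1): code 0011 → (6.717,1.000)–(6.520,2.000)
cell (6,2): code 0001 → (6.520,2.000)–(6.000,2.465)
total: 16 segments, chained into 2 closed loop(s), length Σ = 14.444745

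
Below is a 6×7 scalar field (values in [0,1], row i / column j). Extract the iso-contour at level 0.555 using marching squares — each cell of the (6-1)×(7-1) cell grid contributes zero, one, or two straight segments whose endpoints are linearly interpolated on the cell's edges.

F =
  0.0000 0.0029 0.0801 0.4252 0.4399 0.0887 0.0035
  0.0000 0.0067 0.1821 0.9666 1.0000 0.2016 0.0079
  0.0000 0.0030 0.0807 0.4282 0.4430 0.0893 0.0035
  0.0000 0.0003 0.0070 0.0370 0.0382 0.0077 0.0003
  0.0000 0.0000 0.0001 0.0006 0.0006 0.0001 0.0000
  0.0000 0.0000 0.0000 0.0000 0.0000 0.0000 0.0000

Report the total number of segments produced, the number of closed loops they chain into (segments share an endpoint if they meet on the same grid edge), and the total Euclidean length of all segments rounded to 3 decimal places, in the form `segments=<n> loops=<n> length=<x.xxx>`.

cell (0,2): code 0100 → (0.240,3.000)–(1.000,2.475)
cell (0,3): code 1100 → (0.205,4.000)–(0.240,3.000)
cell (0,4): code 1000 → (1.000,4.557)–(0.205,4.000)
cell (1,2): code 0010 → (1.000,2.475)–(1.764,3.000)
cell (1,3): code 0011 → (1.764,3.000)–(1.799,4.000)
cell (1,4): code 0001 → (1.799,4.000)–(1.000,4.557)
total: 6 segments, chained into 1 closed loop(s), length Σ = 5.796746

segments=6 loops=1 length=5.797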